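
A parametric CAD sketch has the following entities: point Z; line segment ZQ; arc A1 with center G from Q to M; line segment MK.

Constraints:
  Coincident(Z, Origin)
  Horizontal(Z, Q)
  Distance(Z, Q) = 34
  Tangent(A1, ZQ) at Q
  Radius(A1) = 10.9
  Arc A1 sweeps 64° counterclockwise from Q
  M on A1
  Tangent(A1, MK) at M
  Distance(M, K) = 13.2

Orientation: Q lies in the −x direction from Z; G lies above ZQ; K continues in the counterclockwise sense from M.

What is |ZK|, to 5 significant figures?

25.742

Z is at the origin; Z and Q share the same y with |ZQ| = 34.0 and Q on the −x side, so Q = (-34.000, 0.0000). Tangency of A1 to ZQ means the radius GQ is perpendicular to ZQ, so G = Q + (0, 10.9) = (-34.000, 10.900). On A1, Q sits at bearing -90° from G; a 64° counterclockwise sweep puts M at bearing -26°, so M = G + 10.9·(cos -26°, sin -26°) = (-24.203, 6.1218). Tangency of A1 to MK means the radius GM is perpendicular to MK, so MK runs along (−sin -26°, cos -26°); with |MK| = 13.2, K = (-18.417, 17.986). Then |ZK| = |K − Z| = 25.742.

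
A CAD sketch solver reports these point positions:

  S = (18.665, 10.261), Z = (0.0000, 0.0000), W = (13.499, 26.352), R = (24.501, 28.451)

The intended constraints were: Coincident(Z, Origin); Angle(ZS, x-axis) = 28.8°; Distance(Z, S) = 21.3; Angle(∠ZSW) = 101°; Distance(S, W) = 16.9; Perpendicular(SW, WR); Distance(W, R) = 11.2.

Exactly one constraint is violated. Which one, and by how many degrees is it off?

Perpendicular(SW, WR) — off by 7.00°.

Z = (0.00, 0.00) ✓; ZS at 28.80° ✓; |ZS| = 21.30 ✓; ∠ZSW = 101.0° ✓; |SW| = 16.90 ✓; ∠(SW, WR) = 97.00° ✗; |WR| = 11.20 ✓.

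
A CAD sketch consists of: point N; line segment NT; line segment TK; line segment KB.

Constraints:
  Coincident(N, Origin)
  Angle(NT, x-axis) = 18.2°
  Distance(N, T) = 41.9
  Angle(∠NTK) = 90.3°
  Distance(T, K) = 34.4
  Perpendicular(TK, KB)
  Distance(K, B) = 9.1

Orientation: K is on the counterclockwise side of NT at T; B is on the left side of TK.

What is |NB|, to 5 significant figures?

47.690

N is at the origin; NT runs at 18.2° with length 41.9, so T = 41.9·(cos 18.2°, sin 18.2°) = (39.804, 13.087). ∠NTK = 90.3°, so TK runs at 18.2° + (180° − 90.3°) = 107.90° from the x-axis; with |TK| = 34.4, K = T + 34.4·(cos 107.90°, sin 107.90°) = (29.231, 45.822). TK ⟂ KB; with |KB| = 9.1 on the left of TK, B = K + 9.1·(-0.95159, -0.30736) = (20.571, 43.025). Then |NB| = |B − N| = 47.690.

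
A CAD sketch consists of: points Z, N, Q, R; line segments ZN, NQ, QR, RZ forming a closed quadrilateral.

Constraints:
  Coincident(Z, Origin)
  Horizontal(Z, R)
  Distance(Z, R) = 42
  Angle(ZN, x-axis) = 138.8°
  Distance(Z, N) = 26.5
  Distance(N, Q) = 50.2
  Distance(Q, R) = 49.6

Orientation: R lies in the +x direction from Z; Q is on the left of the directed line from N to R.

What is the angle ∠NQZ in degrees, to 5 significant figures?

30.579°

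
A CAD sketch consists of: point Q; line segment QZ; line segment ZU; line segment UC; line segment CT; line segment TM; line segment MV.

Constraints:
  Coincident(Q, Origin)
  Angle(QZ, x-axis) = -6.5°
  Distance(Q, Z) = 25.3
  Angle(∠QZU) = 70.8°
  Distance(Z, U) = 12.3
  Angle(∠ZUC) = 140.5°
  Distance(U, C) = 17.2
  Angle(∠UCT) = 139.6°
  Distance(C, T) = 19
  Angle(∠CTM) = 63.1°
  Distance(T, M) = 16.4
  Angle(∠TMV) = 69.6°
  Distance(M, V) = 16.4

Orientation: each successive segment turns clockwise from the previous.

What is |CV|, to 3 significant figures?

2.61

Q is at the origin; QZ runs at -6.5° with length 25.3, so Z = (25.1, -2.86). ∠QZU = 70.8° gives ZU at -116° from the x-axis; with |ZU| = 12.3, U = (19.8, -13.9). ∠ZUC = 140.5° gives UC at -155° from the x-axis; with |UC| = 17.2, C = (4.19, -21.2). ∠UCT = 139.6° gives CT at 164° from the x-axis; with |CT| = 19.0, T = (-14.1, -16.1). ∠CTM = 63.1° gives TM at 47.5° from the x-axis; with |TM| = 16.4, M = (-3.03, -3.96). ∠TMV = 69.6° gives MV at -62.9° from the x-axis; with |MV| = 16.4, V = (4.44, -18.6). Then |CV| = |V − C| = 2.61.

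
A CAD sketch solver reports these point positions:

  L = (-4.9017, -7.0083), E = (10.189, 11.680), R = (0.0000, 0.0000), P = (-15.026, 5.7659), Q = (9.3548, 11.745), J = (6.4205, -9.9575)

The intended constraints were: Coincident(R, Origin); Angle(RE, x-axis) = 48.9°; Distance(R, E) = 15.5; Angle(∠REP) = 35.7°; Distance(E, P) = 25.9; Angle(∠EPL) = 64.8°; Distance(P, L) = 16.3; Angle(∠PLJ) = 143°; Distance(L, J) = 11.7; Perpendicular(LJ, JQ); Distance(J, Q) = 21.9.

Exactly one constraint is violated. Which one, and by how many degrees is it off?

Perpendicular(LJ, JQ) — off by 6.90°.

R = (0.00, 0.00) ✓; RE at 48.90° ✓; |RE| = 15.50 ✓; ∠REP = 35.70° ✓; |EP| = 25.90 ✓; ∠EPL = 64.80° ✓; |PL| = 16.30 ✓; ∠PLJ = 143.0° ✓; |LJ| = 11.70 ✓; ∠(LJ, JQ) = 96.90° ✗; |JQ| = 21.90 ✓.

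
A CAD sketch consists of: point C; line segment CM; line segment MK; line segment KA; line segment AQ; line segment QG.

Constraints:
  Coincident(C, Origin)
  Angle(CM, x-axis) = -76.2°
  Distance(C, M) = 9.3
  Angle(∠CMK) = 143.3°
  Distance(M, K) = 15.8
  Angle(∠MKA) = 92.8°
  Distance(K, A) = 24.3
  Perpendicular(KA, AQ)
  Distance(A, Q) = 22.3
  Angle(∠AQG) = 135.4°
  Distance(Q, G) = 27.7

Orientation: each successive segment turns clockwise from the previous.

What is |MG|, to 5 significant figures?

26.837

C is at the origin; CM runs at -76.2° with length 9.3, so M = (2.2184, -9.0315). ∠CMK = 143.3° gives MK at -112.90° from the x-axis; with |MK| = 15.8, K = (-3.9298, -23.586). ∠MKA = 92.8° gives KA at 159.90° from the x-axis; with |KA| = 24.3, A = (-26.750, -15.235). KA is perpendicular to AQ, so AQ runs at 69.900°; with |AQ| = 22.3, Q = (-19.086, 5.7065). ∠AQG = 135.4° gives QG at 25.300° from the x-axis; with |QG| = 27.7, G = (5.9569, 17.544). Then |MG| = |G − M| = 26.837.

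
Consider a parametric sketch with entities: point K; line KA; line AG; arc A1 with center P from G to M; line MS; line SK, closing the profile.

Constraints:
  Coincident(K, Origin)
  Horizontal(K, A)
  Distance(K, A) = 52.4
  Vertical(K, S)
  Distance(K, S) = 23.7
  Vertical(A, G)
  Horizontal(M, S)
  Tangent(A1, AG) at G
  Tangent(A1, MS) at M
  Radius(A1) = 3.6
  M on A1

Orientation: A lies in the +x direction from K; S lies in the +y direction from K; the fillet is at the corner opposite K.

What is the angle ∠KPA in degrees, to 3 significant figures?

77.8°

K is at the origin; KA is horizontal with |KA| = 52.4 and A on the +x side, so A = (52.4, 0.00). K and S share the same x with |KS| = 23.7 and S on the +y side, so S = (0.00, 23.7). The virtual corner opposite K is at (52.4, 23.7). Tangency of A1 to AG means the radius PG is perpendicular to AG and since A1 is tangent to MS there, PM ⟂ MS, with radius 3.6, so the center P sits 3.6 in from both sides at P = (48.8, 20.1). Then cos ∠KPA = PK·PA / (|PK||PA|), giving 77.8°.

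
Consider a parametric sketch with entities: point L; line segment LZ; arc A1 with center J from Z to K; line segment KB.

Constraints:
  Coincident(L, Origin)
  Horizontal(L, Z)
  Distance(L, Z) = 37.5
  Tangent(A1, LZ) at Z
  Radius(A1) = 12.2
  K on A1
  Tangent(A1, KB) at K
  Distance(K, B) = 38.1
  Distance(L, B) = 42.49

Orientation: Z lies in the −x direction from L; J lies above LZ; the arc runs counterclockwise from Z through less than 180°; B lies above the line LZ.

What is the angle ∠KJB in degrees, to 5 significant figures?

72.244°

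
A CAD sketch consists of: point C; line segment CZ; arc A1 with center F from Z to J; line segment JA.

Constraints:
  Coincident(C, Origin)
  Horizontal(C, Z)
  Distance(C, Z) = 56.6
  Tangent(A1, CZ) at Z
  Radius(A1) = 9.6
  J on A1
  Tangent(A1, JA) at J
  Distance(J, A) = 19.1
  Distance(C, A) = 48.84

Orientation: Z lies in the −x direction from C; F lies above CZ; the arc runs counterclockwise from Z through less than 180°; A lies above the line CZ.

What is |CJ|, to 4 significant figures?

47.90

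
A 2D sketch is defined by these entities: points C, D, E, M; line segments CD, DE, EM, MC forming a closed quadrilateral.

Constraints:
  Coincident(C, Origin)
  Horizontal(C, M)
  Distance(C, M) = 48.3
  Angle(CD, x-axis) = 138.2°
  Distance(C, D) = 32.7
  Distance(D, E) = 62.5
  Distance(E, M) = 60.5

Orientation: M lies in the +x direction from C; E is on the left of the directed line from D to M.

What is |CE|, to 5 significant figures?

63.052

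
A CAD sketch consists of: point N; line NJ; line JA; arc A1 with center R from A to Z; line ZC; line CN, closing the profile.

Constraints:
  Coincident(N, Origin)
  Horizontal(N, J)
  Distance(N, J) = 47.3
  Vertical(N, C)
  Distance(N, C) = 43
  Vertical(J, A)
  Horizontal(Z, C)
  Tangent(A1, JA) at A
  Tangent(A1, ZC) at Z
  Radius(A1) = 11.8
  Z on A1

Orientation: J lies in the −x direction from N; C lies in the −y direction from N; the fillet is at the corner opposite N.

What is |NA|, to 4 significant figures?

56.66

N is at the origin; N and J share the same y with |NJ| = 47.3 and J on the −x side, so J = (-47.30, 0.000). N and C share the same x with |NC| = 43.0 and C on the −y side, so C = (0.000, -43.00). The virtual corner opposite N is at (-47.30, -43.00). Since A1 is tangent to JA there, RA ⟂ JA and since A1 is tangent to ZC there, RZ ⟂ ZC, with radius 11.8, so the center R sits 11.8 in from both sides at R = (-35.50, -31.20). That places the tangent points at A = (-47.30, -31.20) on JA and Z = (-35.50, -43.00) on ZC. Then |NA| = |A − N| = 56.66.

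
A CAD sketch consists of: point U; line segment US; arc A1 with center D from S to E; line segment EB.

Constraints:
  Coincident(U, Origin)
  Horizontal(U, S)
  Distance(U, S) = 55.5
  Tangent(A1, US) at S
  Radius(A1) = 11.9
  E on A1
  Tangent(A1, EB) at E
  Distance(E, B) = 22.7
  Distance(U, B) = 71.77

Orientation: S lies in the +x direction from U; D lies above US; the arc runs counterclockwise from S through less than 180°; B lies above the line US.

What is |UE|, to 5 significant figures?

68.657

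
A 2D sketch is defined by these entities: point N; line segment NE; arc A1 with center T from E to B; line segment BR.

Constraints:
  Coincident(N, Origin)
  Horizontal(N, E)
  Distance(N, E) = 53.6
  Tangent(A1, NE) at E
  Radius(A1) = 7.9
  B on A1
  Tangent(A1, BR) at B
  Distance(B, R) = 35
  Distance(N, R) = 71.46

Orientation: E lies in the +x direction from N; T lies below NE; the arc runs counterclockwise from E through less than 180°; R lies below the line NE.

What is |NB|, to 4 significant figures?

47.20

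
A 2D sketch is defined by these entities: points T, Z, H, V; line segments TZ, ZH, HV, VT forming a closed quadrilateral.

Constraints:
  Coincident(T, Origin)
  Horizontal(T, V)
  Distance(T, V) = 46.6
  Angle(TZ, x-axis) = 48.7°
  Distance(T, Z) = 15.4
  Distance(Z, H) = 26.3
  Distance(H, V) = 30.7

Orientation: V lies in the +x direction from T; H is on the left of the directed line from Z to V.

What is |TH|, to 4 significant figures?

41.44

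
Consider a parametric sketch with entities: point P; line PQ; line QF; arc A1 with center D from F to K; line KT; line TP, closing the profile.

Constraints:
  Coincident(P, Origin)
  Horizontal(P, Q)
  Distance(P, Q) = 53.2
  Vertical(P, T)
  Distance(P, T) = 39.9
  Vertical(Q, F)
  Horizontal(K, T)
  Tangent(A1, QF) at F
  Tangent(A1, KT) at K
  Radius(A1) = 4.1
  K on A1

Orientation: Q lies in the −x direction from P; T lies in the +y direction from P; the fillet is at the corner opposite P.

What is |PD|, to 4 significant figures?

60.77

P is at the origin; PQ is horizontal with |PQ| = 53.2 and Q on the −x side, so Q = (-53.20, 0.000). P and T share the same x with |PT| = 39.9 and T on the +y side, so T = (0.000, 39.90). The virtual corner opposite P is at (-53.20, 39.90). A1 meets QF tangentially, so DF is at right angles to QF and the tangent condition forces DK to be normal to KT, with radius 4.1, so the center D sits 4.1 in from both sides at D = (-49.10, 35.80). Then |PD| = |D − P| = 60.77.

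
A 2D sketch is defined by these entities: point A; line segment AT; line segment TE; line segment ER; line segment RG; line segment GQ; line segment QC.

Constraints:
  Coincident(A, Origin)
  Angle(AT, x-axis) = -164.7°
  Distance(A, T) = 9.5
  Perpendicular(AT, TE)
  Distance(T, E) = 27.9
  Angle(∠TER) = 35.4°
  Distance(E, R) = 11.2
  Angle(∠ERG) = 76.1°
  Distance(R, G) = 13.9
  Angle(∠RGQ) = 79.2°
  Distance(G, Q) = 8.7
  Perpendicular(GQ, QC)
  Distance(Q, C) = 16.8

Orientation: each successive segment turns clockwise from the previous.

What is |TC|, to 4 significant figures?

26.71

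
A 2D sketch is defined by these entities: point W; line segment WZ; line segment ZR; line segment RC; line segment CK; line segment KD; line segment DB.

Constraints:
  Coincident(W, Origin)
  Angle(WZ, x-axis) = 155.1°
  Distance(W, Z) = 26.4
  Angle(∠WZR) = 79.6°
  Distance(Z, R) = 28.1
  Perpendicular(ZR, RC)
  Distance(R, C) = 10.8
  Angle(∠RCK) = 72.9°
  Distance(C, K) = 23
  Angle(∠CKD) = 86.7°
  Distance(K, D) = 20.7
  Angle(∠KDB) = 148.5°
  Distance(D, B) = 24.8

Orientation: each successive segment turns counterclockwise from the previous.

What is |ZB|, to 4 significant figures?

44.94

W is at the origin; WZ runs at 155.1° with length 26.4, so Z = (-23.95, 11.12). ∠WZR = 79.6° gives ZR at -104.5° from the x-axis; with |ZR| = 28.1, R = (-30.98, -16.09). ZR is perpendicular to RC, so RC runs at -14.50°; with |RC| = 10.8, C = (-20.53, -18.79). ∠RCK = 72.9° gives CK at 92.60° from the x-axis; with |CK| = 23.0, K = (-21.57, 4.183). ∠CKD = 86.7° gives KD at -174.1° from the x-axis; with |KD| = 20.7, D = (-42.16, 2.055). ∠KDB = 148.5° gives DB at -142.6° from the x-axis; with |DB| = 24.8, B = (-61.86, -13.01). Then |ZB| = |B − Z| = 44.94.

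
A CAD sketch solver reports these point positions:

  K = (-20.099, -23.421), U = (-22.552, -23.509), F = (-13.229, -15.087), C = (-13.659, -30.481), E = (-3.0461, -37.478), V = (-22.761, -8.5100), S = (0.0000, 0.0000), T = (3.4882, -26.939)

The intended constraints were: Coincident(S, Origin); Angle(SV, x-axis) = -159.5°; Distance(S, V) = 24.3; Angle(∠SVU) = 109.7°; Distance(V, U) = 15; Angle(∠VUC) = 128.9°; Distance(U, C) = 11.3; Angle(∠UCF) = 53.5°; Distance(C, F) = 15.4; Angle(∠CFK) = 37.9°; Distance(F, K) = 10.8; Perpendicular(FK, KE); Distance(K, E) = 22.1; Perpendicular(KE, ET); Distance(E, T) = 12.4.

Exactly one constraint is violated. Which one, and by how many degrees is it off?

Perpendicular(KE, ET) — off by 7.70°.

S = (0.00, 0.00) ✓; SV at -159.5° ✓; |SV| = 24.30 ✓; ∠SVU = 109.7° ✓; |VU| = 15.00 ✓; ∠VUC = 128.9° ✓; |UC| = 11.30 ✓; ∠UCF = 53.50° ✓; |CF| = 15.40 ✓; ∠CFK = 37.90° ✓; |FK| = 10.80 ✓; ∠(FK, KE) = 90.00° ✓; |KE| = 22.10 ✓; ∠(KE, ET) = 97.70° ✗; |ET| = 12.40 ✓.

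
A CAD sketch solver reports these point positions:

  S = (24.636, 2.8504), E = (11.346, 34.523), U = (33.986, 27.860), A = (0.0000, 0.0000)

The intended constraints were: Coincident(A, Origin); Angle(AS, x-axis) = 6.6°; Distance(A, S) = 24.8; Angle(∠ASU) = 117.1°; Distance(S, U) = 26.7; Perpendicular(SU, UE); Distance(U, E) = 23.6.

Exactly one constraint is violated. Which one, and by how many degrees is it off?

Perpendicular(SU, UE) — off by 4.10°.

A = (0.00, 0.00) ✓; AS at 6.600° ✓; |AS| = 24.80 ✓; ∠ASU = 117.1° ✓; |SU| = 26.70 ✓; ∠(SU, UE) = 94.10° ✗; |UE| = 23.60 ✓.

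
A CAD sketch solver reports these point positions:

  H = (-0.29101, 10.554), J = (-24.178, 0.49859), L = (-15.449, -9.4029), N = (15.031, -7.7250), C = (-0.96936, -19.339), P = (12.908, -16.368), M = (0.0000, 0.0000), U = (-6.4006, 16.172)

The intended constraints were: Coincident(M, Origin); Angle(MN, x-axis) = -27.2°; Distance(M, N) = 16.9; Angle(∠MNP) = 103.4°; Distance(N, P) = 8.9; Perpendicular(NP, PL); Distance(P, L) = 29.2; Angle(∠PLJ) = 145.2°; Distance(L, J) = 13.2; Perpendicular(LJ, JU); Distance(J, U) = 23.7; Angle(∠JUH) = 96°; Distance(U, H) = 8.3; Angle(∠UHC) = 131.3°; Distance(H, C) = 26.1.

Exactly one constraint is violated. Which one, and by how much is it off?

Distance(H, C) = 26.1 — off by 3.80.

M = (0.00, 0.00) ✓; MN at -27.20° ✓; |MN| = 16.90 ✓; ∠MNP = 103.4° ✓; |NP| = 8.900 ✓; ∠(NP, PL) = 90.00° ✓; |PL| = 29.20 ✓; ∠PLJ = 145.2° ✓; |LJ| = 13.20 ✓; ∠(LJ, JU) = 90.00° ✓; |JU| = 23.70 ✓; ∠JUH = 96.00° ✓; |UH| = 8.300 ✓; ∠UHC = 131.3° ✓; |HC| = 29.90 ✗.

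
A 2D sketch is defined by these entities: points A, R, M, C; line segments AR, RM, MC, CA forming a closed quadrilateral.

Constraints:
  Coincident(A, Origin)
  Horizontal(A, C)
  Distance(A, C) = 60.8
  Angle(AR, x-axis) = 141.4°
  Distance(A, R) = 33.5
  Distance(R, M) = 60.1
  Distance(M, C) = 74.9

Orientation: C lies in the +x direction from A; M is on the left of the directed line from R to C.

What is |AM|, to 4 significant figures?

64.14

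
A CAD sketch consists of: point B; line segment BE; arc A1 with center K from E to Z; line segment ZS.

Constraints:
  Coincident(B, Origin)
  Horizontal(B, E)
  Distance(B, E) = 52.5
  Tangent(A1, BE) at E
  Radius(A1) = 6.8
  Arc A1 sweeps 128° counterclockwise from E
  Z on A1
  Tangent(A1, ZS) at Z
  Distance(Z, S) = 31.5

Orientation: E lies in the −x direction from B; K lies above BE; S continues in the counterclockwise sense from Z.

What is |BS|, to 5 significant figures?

75.559

On A1, E sits at bearing -90° from K; a 128° counterclockwise sweep puts Z at bearing 38°, so Z = K + 6.8·(cos 38°, sin 38°) = (-47.142, 10.986). The tangent condition forces KZ to be normal to ZS, so ZS runs along (−sin 38°, cos 38°); with |ZS| = 31.5, S = (-66.535, 35.809). Then |BS| = |S − B| = 75.559.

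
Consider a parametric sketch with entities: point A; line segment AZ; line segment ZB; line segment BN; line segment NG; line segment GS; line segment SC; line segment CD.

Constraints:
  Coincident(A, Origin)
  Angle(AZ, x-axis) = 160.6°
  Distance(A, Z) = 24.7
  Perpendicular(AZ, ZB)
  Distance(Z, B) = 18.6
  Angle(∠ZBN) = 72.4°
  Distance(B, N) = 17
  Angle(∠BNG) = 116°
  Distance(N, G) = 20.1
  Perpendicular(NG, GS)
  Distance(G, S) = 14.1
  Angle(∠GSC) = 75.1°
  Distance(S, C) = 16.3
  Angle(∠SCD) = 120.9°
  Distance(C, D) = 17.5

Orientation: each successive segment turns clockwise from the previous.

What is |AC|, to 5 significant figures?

19.273

A is at the origin; AZ runs at 160.6° with length 24.7, so Z = (-23.298, 8.2044). AZ is perpendicular to ZB, so ZB runs at 70.600°; with |ZB| = 18.6, B = (-17.119, 25.748). ∠ZBN = 72.4° gives BN at -37.000° from the x-axis; with |BN| = 17.0, N = (-3.5426, 15.517). ∠BNG = 116.0° gives NG at -101.00° from the x-axis; with |NG| = 20.1, G = (-7.3779, -4.2132). NG is perpendicular to GS, so GS runs at 169.00°; with |GS| = 14.1, S = (-21.219, -1.5228). ∠GSC = 75.1° gives SC at 64.100° from the x-axis; with |SC| = 16.3, C = (-14.099, 13.140). Then |AC| = |C − A| = 19.273.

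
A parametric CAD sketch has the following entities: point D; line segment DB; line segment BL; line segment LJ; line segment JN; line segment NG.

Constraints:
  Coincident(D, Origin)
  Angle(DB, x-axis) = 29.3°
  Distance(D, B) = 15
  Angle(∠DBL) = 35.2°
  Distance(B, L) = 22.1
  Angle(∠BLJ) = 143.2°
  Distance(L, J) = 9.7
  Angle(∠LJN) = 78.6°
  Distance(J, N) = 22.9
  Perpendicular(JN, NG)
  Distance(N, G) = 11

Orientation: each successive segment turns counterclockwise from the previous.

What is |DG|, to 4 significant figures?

8.001

∠LJN = 78.6° gives JN at -47.70° from the x-axis; with |JN| = 22.9, N = (-1.813, -12.31). The perpendicularity gives NG at right angles to JN, so NG runs at 42.30°; with |NG| = 11.0, G = (6.323, -4.903). Then |DG| = |G − D| = 8.001.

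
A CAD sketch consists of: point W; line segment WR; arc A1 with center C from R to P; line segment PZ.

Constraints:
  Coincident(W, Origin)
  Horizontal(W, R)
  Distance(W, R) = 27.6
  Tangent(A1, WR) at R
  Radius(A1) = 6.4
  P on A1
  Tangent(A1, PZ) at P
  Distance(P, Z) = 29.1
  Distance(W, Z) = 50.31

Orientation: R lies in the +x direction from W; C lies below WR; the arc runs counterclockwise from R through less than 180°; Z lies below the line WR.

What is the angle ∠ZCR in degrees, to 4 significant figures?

163.2°

Checks: |CP| = 6.400 ✓; ∠(CP, PZ) = 90.00° ✓; |PZ| = 29.10 ✓; |WZ| = 50.31 ✓.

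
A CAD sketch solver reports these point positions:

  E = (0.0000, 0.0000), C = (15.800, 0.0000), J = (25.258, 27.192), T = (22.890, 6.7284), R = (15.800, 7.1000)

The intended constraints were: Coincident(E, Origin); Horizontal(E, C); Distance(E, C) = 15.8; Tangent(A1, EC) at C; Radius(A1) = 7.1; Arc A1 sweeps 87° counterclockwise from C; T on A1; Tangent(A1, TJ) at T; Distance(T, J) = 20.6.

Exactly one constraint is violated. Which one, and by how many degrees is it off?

Tangent(A1, TJ) at T — off by 3.60°.

E = (0.00, 0.00) ✓; E.y = 0.00, C.y = 0.00 ✓; |EC| = 15.80 ✓; ∠(RC, CE) = 90.00° ✓; |RC| = 7.100 ✓; bearing(R→T) − bearing(R→C) = 87.00° ✓; |RT| = 7.100 ✓; ∠(RT, TJ) = 93.60° ✗; |TJ| = 20.60 ✓.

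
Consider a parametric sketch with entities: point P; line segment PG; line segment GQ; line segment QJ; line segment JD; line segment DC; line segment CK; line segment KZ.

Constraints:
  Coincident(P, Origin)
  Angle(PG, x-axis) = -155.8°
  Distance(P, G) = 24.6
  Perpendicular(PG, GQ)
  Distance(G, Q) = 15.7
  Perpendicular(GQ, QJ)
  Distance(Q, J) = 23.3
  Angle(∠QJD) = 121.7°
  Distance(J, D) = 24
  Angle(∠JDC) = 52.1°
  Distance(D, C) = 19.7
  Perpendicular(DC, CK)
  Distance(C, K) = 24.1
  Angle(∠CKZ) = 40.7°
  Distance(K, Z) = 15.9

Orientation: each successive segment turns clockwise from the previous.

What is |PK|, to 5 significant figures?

22.107

∠JDC = 52.1° gives DC at -162.00° from the x-axis; with |DC| = 19.7, C = (-6.4839, -5.7556). The perpendicularity gives CK at right angles to DC, so CK runs at 108.00°; with |CK| = 24.1, K = (-13.931, 17.165). Then |PK| = |K − P| = 22.107.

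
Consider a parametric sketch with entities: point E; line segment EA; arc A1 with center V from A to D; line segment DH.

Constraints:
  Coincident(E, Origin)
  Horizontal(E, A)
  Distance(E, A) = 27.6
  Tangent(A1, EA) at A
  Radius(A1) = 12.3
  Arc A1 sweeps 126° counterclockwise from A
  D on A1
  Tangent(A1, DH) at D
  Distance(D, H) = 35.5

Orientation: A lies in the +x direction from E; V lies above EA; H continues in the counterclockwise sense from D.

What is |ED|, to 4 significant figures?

42.33

E is at the origin; E and A share the same y with |EA| = 27.6 and A on the +x side, so A = (27.60, 0.000). A1 meets EA tangentially, so VA is at right angles to EA, so V = A + (0, 12.3) = (27.60, 12.30). On A1, A sits at bearing -90° from V; a 126° counterclockwise sweep puts D at bearing 36°, so D = V + 12.3·(cos 36°, sin 36°) = (37.55, 19.53). Then |ED| = |D − E| = 42.33.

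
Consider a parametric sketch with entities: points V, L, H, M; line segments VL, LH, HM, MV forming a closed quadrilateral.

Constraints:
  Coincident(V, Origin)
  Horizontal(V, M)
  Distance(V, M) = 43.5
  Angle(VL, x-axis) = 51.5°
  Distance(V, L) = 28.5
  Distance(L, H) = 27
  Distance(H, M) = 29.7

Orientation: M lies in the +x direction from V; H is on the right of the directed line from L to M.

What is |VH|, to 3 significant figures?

14.8

V is at the origin; V and M share the same y with |VM| = 43.5 and M in +x, so M = (43.5, 0). VL runs at 51.5° with |VL| = 28.5, so L = (17.7, 22.3). H is determined by |LH| = 27.0 and |HM| = 29.7 together: it lies at the intersection of circle(L, 27.0) and circle(M, 29.7). With |LM| = 34.1, the foot of the radical line on LM is 14.8 from L and the perpendicular offset is √(27.0² − 14.8²) = 22.6. Taking the right-of-LM solution: H = (14.1, -4.45).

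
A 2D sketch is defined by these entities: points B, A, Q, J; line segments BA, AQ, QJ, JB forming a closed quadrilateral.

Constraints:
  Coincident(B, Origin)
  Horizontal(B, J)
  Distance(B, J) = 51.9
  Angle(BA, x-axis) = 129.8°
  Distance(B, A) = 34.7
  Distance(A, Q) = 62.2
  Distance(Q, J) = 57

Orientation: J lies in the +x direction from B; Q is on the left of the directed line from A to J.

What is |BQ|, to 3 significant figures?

63.6

Checks: |AQ| = 62.20 ✓; |QJ| = 57.00 ✓.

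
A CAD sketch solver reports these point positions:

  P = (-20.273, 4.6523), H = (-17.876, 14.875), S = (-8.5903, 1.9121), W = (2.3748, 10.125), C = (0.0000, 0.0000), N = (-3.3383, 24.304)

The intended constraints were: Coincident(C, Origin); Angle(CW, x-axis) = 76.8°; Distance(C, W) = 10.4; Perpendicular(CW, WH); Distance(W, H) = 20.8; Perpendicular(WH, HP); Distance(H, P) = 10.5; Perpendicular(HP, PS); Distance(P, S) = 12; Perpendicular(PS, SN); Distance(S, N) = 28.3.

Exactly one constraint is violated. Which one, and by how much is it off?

Distance(S, N) = 28.3 — off by 5.30.

C = (0.00, 0.00) ✓; CW at 76.80° ✓; |CW| = 10.40 ✓; ∠(CW, WH) = 90.00° ✓; |WH| = 20.80 ✓; ∠(WH, HP) = 90.00° ✓; |HP| = 10.50 ✓; ∠(HP, PS) = 90.00° ✓; |PS| = 12.00 ✓; ∠(PS, SN) = 90.00° ✓; |SN| = 23.00 ✗.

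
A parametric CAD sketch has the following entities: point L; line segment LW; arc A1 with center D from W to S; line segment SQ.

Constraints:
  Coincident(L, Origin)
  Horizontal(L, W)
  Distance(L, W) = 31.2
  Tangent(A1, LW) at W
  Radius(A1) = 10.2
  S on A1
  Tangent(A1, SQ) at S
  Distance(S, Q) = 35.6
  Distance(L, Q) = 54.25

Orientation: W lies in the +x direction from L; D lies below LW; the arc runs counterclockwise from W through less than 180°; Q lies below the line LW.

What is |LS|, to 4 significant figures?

24.26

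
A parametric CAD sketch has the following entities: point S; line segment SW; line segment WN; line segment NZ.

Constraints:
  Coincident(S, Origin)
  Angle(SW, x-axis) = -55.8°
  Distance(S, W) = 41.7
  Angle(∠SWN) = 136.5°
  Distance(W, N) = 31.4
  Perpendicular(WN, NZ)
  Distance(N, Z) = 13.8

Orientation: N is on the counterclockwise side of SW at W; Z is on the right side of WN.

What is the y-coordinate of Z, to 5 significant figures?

-54.662

S is at the origin; SW runs at -55.8° with length 41.7, so W = 41.7·(cos -55.8°, sin -55.8°) = (23.439, -34.489). ∠SWN = 136.5°, so WN runs at -55.8° + (180° − 136.5°) = -12.300° from the x-axis; with |WN| = 31.4, N = W + 31.4·(cos -12.300°, sin -12.300°) = (54.118, -41.178). WN is perpendicular to NZ; with |NZ| = 13.8 on the right of WN, Z = N + 13.8·(-0.21303, -0.97705) = (51.178, -54.662). So Z.y = -54.662.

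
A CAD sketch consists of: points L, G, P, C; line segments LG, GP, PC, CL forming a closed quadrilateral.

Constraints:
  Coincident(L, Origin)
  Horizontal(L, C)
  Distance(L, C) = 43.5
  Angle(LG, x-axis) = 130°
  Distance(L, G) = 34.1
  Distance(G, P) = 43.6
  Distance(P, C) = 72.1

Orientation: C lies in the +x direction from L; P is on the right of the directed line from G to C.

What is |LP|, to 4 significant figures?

31.62

L is at the origin; LC is horizontal with |LC| = 43.5 and C in +x, so C = (43.5, 0). LG runs at 130.0° with |LG| = 34.1, so G = (-21.92, 26.12). P is determined by |GP| = 43.6 and |PC| = 72.1 together: it lies at the intersection of circle(G, 43.6) and circle(C, 72.1). With |GC| = 70.44, the foot of the radical line on GC is 11.82 from G and the perpendicular offset is √(43.6² − 11.82²) = 41.97. Taking the right-of-GC solution: P = (-26.51, -17.24).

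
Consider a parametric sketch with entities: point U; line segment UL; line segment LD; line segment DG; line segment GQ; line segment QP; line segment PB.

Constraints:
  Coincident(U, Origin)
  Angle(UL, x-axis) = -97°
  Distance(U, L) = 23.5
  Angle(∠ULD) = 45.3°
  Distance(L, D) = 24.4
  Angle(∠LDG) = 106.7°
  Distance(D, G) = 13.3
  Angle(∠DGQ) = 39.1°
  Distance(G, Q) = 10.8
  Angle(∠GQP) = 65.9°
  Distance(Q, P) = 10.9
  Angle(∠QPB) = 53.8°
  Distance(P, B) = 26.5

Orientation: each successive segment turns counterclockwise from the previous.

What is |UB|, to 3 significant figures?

14.6

∠GQP = 65.9° gives QP at 6.00° from the x-axis; with |QP| = 10.9, P = (19.2, -5.11). ∠QPB = 53.8° gives PB at 132° from the x-axis; with |PB| = 26.5, B = (1.36, 14.5). Then |UB| = |B − U| = 14.6.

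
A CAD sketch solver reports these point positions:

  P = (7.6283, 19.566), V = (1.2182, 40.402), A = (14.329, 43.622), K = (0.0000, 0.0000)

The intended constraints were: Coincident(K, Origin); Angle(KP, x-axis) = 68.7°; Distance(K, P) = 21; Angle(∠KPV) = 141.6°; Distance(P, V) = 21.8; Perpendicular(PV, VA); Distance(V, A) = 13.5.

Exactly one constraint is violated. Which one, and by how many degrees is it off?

Perpendicular(PV, VA) — off by 3.30°.

K = (0.00, 0.00) ✓; KP at 68.70° ✓; |KP| = 21.00 ✓; ∠KPV = 141.6° ✓; |PV| = 21.80 ✓; ∠(PV, VA) = 93.30° ✗; |VA| = 13.50 ✓.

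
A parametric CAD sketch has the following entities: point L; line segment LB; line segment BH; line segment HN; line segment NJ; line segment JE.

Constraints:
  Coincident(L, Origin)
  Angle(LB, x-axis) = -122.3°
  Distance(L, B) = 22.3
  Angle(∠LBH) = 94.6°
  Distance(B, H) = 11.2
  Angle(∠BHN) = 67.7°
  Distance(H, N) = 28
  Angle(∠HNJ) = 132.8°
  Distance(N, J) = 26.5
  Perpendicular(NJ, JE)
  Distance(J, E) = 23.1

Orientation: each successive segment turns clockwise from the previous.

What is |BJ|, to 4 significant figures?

42.73

L is at the origin; LB runs at -122.3° with length 22.3, so B = (-11.92, -18.85). ∠LBH = 94.6° gives BH at 152.3° from the x-axis; with |BH| = 11.2, H = (-21.83, -13.64). ∠BHN = 67.7° gives HN at 40.00° from the x-axis; with |HN| = 28.0, N = (-0.3832, 4.355). ∠HNJ = 132.8° gives NJ at -7.200° from the x-axis; with |NJ| = 26.5, J = (25.91, 1.034). Then |BJ| = |J − B| = 42.73.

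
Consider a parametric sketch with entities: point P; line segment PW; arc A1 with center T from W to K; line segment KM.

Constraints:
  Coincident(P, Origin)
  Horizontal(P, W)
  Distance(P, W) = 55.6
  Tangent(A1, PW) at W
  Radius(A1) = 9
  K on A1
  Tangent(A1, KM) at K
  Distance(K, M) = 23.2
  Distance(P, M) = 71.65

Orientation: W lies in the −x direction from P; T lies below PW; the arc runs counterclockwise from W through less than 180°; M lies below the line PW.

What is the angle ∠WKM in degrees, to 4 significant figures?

134.1°

Checks: |TK| = 9.000 ✓; ∠(TK, KM) = 90.00° ✓; |KM| = 23.20 ✓; |PM| = 71.65 ✓.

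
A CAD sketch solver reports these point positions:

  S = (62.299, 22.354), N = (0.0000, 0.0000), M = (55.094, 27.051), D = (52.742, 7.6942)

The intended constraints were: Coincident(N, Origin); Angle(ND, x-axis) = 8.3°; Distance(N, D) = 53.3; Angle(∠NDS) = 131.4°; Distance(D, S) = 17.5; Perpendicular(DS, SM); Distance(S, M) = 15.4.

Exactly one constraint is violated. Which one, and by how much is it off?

Distance(S, M) = 15.4 — off by 6.80.

N = (0.00, 0.00) ✓; ND at 8.300° ✓; |ND| = 53.30 ✓; ∠NDS = 131.4° ✓; |DS| = 17.50 ✓; ∠(DS, SM) = 90.00° ✓; |SM| = 8.601 ✗.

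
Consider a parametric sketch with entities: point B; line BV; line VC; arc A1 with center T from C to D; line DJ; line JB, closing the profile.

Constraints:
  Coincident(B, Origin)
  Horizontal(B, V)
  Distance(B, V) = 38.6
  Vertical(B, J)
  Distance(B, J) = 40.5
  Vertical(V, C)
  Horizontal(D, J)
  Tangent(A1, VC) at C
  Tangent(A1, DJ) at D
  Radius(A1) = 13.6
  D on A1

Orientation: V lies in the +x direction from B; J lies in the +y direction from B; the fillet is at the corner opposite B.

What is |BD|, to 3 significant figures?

47.6

B is at the origin; BV is horizontal with |BV| = 38.6 and V on the +x side, so V = (38.6, 0.00). BJ is vertical with |BJ| = 40.5 and J on the +y side, so J = (0.00, 40.5). The virtual corner opposite B is at (38.6, 40.5). The tangent condition forces TC to be normal to VC and the tangent condition forces TD to be normal to DJ, with radius 13.6, so the center T sits 13.6 in from both sides at T = (25.0, 26.9). That places the tangent points at C = (38.6, 26.9) on VC and D = (25.0, 40.5) on DJ. Then |BD| = |D − B| = 47.6.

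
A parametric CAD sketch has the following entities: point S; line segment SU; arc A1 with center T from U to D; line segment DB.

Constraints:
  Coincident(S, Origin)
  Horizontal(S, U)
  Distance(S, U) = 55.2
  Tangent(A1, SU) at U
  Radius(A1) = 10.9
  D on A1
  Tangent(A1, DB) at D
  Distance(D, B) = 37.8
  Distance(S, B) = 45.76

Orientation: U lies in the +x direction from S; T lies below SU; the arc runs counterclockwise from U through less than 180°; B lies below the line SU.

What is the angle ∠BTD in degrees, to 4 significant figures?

73.91°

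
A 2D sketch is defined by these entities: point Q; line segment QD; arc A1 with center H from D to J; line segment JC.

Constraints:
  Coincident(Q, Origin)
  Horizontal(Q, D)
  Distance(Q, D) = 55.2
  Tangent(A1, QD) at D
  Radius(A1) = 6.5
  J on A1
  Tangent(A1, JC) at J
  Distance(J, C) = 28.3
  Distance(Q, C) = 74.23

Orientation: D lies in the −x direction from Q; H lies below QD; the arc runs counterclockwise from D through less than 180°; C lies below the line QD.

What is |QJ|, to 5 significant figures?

61.846

Q is at the origin; QD is horizontal with |QD| = 55.2 and D on the −x side, so D = (-55.200, 0.0000). A1 meets QD tangentially, so HD is at right angles to QD, so H = D + (0, -6.5) = (-55.200, -6.5000). Since HJ ⟂ JC (tangency), |HC| = √(6.5² + 28.3²) = 29.037 regardless of where J sits on A1. So C lies on both circle(Q, 74.23) and circle(H, 29.037); the below-QD intersection is C = (-66.333, -33.318). J is the foot of the tangent from C: J = (-61.609, -5.4151).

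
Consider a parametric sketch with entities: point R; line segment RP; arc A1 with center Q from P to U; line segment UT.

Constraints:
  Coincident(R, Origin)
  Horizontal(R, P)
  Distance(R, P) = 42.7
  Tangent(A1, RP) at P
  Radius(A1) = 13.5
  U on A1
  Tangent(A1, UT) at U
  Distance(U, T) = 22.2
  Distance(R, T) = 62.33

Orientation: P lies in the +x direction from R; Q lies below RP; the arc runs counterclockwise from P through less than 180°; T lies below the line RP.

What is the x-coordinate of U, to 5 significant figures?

33.142

R is at the origin; R and P share the same y with |RP| = 42.7 and P on the +x side, so P = (42.700, 0.0000). A1 meets RP tangentially, so QP is at right angles to RP, so Q = P + (0, -13.5) = (42.700, -13.500). Since QU ⟂ UT (tangency), |QT| = √(13.5² + 22.2²) = 25.982 regardless of where U sits on A1. So T lies on both circle(R, 62.33) and circle(Q, 25.982); the below-RP intersection is T = (48.820, -38.752). U is the foot of the tangent from T: U = (33.142, -23.034).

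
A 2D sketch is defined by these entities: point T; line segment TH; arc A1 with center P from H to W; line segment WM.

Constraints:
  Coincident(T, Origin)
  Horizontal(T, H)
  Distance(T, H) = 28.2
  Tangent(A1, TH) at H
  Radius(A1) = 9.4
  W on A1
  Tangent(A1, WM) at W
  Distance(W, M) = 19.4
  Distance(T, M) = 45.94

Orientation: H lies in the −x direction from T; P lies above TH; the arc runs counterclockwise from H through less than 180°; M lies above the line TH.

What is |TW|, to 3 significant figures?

26.7

T is at the origin; T and H share the same y with |TH| = 28.2 and H on the −x side, so H = (-28.2, 0.00). The tangent condition forces PH to be normal to TH, so P = H + (0, 9.4) = (-28.2, 9.40). Since PW ⟂ WM (tangency), |PM| = √(9.4² + 19.4²) = 21.6 regardless of where W sits on A1. So M lies on both circle(T, 45.94) and circle(P, 21.6); the above-TH intersection is M = (-34.9, 29.9). W is the foot of the tangent from M: W = (-21.4, 15.9).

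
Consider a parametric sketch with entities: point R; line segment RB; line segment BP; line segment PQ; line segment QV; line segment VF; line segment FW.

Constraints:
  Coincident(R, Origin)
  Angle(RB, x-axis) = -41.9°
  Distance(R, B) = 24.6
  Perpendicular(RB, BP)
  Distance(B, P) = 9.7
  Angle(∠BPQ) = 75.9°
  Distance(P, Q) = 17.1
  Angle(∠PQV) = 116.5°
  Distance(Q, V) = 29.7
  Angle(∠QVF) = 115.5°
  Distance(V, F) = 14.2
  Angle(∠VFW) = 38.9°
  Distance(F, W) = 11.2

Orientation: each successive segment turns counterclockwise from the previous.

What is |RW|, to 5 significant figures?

23.646

∠QVF = 115.5° gives VF at -79.800° from the x-axis; with |VF| = 14.2, F = (-11.943, -32.540). ∠VFW = 38.9° gives FW at 61.300° from the x-axis; with |FW| = 11.2, W = (-6.5641, -22.716). Then |RW| = |W − R| = 23.646.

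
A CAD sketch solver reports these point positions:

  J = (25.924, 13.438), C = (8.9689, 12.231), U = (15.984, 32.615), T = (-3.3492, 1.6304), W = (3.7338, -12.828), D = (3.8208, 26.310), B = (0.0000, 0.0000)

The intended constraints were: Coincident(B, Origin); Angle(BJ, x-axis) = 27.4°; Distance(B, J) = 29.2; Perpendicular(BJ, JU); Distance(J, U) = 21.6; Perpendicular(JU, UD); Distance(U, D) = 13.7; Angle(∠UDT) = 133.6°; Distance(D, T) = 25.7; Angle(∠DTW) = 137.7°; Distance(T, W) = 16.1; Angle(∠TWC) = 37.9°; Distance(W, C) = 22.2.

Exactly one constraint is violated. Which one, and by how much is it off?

Distance(W, C) = 22.2 — off by 3.40.

B = (0.00, 0.00) ✓; BJ at 27.40° ✓; |BJ| = 29.20 ✓; ∠(BJ, JU) = 90.00° ✓; |JU| = 21.60 ✓; ∠(JU, UD) = 90.00° ✓; |UD| = 13.70 ✓; ∠UDT = 133.6° ✓; |DT| = 25.70 ✓; ∠DTW = 137.7° ✓; |TW| = 16.10 ✓; ∠TWC = 37.90° ✓; |WC| = 25.60 ✗.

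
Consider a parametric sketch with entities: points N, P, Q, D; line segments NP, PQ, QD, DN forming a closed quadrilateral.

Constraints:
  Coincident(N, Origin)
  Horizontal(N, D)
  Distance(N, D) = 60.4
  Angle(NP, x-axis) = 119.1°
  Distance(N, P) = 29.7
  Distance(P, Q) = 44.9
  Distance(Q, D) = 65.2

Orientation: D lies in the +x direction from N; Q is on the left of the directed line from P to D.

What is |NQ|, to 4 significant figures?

56.84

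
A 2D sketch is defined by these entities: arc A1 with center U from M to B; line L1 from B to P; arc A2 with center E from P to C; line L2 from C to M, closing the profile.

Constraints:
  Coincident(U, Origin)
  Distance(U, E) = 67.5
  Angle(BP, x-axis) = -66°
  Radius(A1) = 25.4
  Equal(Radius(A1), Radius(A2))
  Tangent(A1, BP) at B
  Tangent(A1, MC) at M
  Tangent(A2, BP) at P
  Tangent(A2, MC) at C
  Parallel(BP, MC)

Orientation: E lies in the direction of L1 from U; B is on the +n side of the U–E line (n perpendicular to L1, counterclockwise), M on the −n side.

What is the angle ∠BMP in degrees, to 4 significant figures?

53.04°

The slot axis is L1's direction at -66.0°, so u = (cos -66.0°, sin -66.0°) = (0.4067, -0.9135) and n = (−sin -66.0°, cos -66.0°) = (0.9135, 0.4067). U is at the origin and E lies 67.5 along u from U, so E = 67.5·u = (27.45, -61.66). Tangency of A1 to both parallel lines with radius 25.4 puts B and M at U ± 25.4·n: B = (23.20, 10.33), M = (-23.20, -10.33). Equal radii place P and C the same way about E: P = E + 25.4·n = (50.66, -51.33), C = E − 25.4·n = (4.251, -72.00). Then cos ∠BMP = MB·MP / (|MB||MP|), giving 53.04°.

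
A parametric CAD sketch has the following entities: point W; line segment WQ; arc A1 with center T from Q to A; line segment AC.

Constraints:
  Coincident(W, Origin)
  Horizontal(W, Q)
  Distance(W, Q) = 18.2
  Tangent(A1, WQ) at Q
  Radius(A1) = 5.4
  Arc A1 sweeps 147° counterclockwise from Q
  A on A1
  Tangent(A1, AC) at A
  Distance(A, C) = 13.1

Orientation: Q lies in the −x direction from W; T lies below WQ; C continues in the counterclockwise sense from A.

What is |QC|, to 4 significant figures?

18.87

On A1, Q sits at bearing 90° from T; a 147° counterclockwise sweep puts A at bearing 237°, so A = T + 5.4·(cos 237°, sin 237°) = (-21.14, -9.929). The tangent condition forces TA to be normal to AC, so AC runs along (−sin 237°, cos 237°); with |AC| = 13.1, C = (-10.15, -17.06). Then |QC| = |C − Q| = 18.87.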